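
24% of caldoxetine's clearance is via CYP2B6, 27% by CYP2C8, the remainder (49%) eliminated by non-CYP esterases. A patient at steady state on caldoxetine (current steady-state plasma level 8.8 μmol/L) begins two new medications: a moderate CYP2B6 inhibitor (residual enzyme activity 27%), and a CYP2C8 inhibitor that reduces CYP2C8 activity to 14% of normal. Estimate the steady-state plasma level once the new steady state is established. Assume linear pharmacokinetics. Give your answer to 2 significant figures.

15 μmol/L

The CYP2B6 pathway (24% of clearance) is reduced to 0.27× activity: 0.24 × 0.27 = 0.0648.
The CYP2C8 pathway (27% of clearance) is reduced to 0.14× activity: 0.27 × 0.14 = 0.0378.
The remaining 49% of clearance is unaffected.
New clearance relative to baseline: 0.0648 + 0.0378 + 0.49 = 0.5926.
Steady-state plasma level ∝ 1/CL: new value = 8.8 / 0.5926 = 15 μmol/L.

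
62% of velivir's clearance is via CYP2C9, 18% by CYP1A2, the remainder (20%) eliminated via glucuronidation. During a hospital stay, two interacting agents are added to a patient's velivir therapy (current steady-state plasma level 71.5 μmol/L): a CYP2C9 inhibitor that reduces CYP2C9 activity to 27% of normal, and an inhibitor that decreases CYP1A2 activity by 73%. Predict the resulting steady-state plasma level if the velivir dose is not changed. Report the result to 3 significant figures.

172 μmol/L

The CYP2C9 pathway (62% of clearance) drops to 0.27× activity: 0.62 × 0.27 = 0.1674.
The CYP1A2 pathway (18% of clearance) falls to 0.27× activity: 0.18 × 0.27 = 0.0486.
The remaining 20% of clearance is unaffected.
New clearance relative to baseline: 0.1674 + 0.0486 + 0.2 = 0.416.
New steady-state plasma level = 71.5 / 0.416 = 172 μmol/L (concentration scales inversely with clearance).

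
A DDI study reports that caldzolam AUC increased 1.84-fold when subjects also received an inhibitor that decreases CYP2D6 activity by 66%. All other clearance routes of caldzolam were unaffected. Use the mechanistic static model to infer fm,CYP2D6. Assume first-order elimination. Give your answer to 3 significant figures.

0.692

CL'/CL = 1 / 1.84 = 0.5435
0.34·fm + (1 − fm) = 0.5435
fm = (0.5435 − 1) / (0.34 − 1) = 0.692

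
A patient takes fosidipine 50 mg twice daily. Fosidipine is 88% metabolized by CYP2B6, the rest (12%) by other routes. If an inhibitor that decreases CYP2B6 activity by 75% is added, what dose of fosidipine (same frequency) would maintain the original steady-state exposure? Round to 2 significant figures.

The CYP2B6 pathway (88% of clearance) falls to 0.25× activity: 0.88 × 0.25 = 0.22.
Non-CYP routes (12%) are unchanged.
Relative clearance = 0.22 + 0.12 = 0.34.
Exposure is unchanged when dose changes in proportion to clearance. New dose = 50 mg × 0.34 = 17 mg.

17 mg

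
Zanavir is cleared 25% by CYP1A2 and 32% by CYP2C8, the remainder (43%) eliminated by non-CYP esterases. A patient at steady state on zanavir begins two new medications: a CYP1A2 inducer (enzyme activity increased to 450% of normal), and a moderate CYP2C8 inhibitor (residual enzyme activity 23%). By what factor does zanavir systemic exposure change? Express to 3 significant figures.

The CYP1A2 pathway (25% of clearance) is boosted to 4.5× activity: 0.25 × 4.5 = 1.125.
The CYP2C8 pathway (32% of clearance) drops to 0.23× activity: 0.32 × 0.23 = 0.0736.
Non-CYP routes (43%) are unchanged.
Relative clearance = 1.125 + 0.0736 + 0.43 = 1.6286.
Net systemic exposure ratio = 1 / 1.6286 = 0.614.

0.614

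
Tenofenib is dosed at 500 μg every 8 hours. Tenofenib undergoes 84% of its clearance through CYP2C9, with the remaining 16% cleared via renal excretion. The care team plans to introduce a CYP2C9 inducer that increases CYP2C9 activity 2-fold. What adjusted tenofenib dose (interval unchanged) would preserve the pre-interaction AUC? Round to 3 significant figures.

CYP2C9: 0.84 × 2 = 1.68
Other: 0.16 (unchanged)
Relative clearance = 1.68 + 0.16 = 1.84.
To maintain the same steady-state level, dose must scale with clearance: new dose = 500 × 1.84 = 920 μg.

920 μg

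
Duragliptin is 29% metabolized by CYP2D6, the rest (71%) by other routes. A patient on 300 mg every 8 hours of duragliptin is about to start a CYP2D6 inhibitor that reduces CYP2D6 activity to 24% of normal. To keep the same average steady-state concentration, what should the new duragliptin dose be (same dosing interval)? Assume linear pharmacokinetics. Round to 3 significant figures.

234 mg

The CYP2D6 pathway (29% of clearance) falls to 0.24× activity: 0.29 × 0.24 = 0.0696.
The remaining 71% of clearance is unaffected.
New clearance relative to baseline: 0.0696 + 0.71 = 0.7796.
To maintain the same steady-state level, dose must scale with clearance: new dose = 300 × 0.7796 = 234 mg.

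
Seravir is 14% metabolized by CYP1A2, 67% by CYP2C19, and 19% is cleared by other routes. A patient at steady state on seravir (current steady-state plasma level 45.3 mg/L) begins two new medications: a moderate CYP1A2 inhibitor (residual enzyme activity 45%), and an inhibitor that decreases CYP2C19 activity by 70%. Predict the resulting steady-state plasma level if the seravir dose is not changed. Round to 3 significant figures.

The CYP1A2 pathway (14% of clearance) falls to 0.45× activity: 0.14 × 0.45 = 0.063.
The CYP2C19 pathway (67% of clearance) falls to 0.3× activity: 0.67 × 0.3 = 0.201.
Non-CYP routes (19%) are unchanged.
New clearance relative to baseline: 0.063 + 0.201 + 0.19 = 0.454.
Steady-state plasma level ∝ 1/CL: new value = 45.3 / 0.454 = 99.8 mg/L.

99.8 mg/L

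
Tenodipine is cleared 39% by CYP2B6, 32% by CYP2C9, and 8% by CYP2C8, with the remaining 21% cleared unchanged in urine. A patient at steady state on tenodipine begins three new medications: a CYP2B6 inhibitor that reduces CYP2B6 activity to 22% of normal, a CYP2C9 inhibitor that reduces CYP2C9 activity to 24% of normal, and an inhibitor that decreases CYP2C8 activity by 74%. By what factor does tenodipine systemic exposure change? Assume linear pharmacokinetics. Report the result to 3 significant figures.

2.54

The CYP2B6 pathway (39% of clearance) drops to 0.22× activity: 0.39 × 0.22 = 0.0858.
The CYP2C9 pathway (32% of clearance) is reduced to 0.24× activity: 0.32 × 0.24 = 0.0768.
The CYP2C8 pathway (8% of clearance) is reduced to 0.26× activity: 0.08 × 0.26 = 0.0208.
The remaining 21% of clearance is unaffected.
CL_new/CL_old = 0.0858 + 0.0768 + 0.0208 + 0.21 = 0.3934.
Net systemic exposure ratio = 1 / 0.3934 = 2.54.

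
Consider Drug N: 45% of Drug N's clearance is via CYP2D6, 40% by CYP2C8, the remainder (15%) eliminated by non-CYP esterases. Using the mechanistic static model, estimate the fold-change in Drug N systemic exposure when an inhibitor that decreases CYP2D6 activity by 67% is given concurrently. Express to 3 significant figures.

1.43

CYP2D6: 0.45 × 0.33 = 0.1485
CYP2C8: 0.4 (unchanged)
Other: 0.15 (unchanged)
Relative clearance = 0.1485 + 0.4 + 0.15 = 0.6985.
Systemic exposure is inversely proportional to clearance, so the fold-change is 1 / 0.6985 = 1.43.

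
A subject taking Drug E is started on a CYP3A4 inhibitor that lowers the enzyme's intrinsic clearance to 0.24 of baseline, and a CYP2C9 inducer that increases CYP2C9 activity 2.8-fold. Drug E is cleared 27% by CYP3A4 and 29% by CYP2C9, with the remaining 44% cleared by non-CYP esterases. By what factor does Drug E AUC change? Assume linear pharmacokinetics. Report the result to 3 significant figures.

0.759

The CYP3A4 pathway (27% of clearance) falls to 0.24× activity: 0.27 × 0.24 = 0.0648.
The CYP2C9 pathway (29% of clearance) rises to 2.8× activity: 0.29 × 2.8 = 0.812.
The remaining 44% of clearance is unaffected.
New clearance relative to baseline: 0.0648 + 0.812 + 0.44 = 1.3168.
AUC ∝ 1/CL: fold-change = 1 / 1.3168 = 0.759.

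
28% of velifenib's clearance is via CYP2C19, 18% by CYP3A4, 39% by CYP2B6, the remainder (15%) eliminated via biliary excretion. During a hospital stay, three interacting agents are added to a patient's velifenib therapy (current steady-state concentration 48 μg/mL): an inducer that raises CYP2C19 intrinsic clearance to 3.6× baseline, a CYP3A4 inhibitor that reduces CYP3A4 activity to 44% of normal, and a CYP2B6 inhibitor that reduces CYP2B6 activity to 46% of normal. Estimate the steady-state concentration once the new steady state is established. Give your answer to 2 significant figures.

34 μg/mL

The CYP2C19 pathway (28% of clearance) rises to 3.6× activity: 0.28 × 3.6 = 1.008.
The CYP3A4 pathway (18% of clearance) falls to 0.44× activity: 0.18 × 0.44 = 0.0792.
The CYP2B6 pathway (39% of clearance) is reduced to 0.46× activity: 0.39 × 0.46 = 0.1794.
Non-CYP routes (15%) are unchanged.
Relative clearance = 1.008 + 0.0792 + 0.1794 + 0.15 = 1.4166.
New steady-state concentration = 48 / 1.4166 = 34 μg/mL (concentration scales inversely with clearance).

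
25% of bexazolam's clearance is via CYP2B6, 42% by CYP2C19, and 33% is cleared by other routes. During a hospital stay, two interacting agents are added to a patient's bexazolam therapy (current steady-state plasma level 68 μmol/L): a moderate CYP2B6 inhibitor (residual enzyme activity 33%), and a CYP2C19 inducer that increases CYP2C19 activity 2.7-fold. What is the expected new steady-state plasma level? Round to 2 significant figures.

44 μmol/L

CYP2B6: 0.25 × 0.33 = 0.0825
CYP2C19: 0.42 × 2.7 = 1.134
Other: 0.33 (unchanged)
New clearance relative to baseline: 0.0825 + 1.134 + 0.33 = 1.5465.
New steady-state plasma level = 68 / 1.5465 = 44 μmol/L (concentration scales inversely with clearance).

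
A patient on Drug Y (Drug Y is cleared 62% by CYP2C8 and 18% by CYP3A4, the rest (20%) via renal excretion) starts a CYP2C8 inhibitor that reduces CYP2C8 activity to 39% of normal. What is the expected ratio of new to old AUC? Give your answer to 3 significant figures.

1.61

CYP2C8: 0.62 × 0.39 = 0.2418
CYP3A4: 0.18 (unchanged)
Other: 0.2 (unchanged)
CL_new/CL_old = 0.2418 + 0.18 + 0.2 = 0.6218.
AUC ratio = CL_old/CL_new = 1 / 0.6218 = 1.61.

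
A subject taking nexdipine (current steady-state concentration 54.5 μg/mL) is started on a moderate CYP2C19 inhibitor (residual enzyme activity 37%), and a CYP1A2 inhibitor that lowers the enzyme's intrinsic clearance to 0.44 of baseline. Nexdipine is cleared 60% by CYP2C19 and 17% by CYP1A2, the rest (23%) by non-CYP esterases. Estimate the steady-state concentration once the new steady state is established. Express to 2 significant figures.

CYP2C19: 0.6 × 0.37 = 0.222
CYP1A2: 0.17 × 0.44 = 0.0748
Other: 0.23 (unchanged)
Relative clearance = 0.222 + 0.0748 + 0.23 = 0.5268.
New steady-state concentration = 54.5 / 0.5268 = 1.0 × 10² μg/mL (concentration scales inversely with clearance).

1.0 × 10² μg/mL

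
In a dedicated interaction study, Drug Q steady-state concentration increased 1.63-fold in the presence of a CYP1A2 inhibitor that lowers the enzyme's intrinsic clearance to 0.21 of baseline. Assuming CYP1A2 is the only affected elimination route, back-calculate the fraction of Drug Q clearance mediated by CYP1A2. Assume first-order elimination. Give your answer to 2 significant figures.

Let fm be the CYP1A2 fraction. New clearance relative to baseline = fm × 0.21 + (1 − fm).
Steady-state concentration ratio = 1 / (new CL fraction), so new CL fraction = 1 / 1.63 = 0.6135.
fm × 0.21 + 1 − fm = 0.6135  ⇒  fm × (0.21 − 1) = −0.3865  ⇒  fm = 0.49.

0.49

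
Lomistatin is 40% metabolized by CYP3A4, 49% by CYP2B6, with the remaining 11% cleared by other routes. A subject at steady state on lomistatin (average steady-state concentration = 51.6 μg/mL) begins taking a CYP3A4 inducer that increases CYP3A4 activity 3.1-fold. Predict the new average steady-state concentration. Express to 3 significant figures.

The CYP3A4 pathway (40% of clearance) increases to 3.1× activity: 0.4 × 3.1 = 1.24.
CYP2B6 (49%) and the residual 11% are unaffected.
CL_new/CL_old = 1.24 + 0.49 + 0.11 = 1.84.
New average steady-state concentration = baseline ÷ relative clearance = 51.6 / 1.84 = 28.0 μg/mL.

28.0 μg/mL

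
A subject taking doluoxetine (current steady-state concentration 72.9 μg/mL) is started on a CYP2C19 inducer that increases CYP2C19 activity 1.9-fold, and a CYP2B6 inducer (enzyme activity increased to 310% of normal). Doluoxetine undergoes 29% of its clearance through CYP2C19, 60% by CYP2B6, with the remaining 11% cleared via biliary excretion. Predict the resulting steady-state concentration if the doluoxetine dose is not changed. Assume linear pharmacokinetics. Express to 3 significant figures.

CYP2C19: 0.29 × 1.9 = 0.551
CYP2B6: 0.6 × 3.1 = 1.86
Other: 0.11 (unchanged)
CL_new/CL_old = 0.551 + 1.86 + 0.11 = 2.521.
New steady-state concentration = 72.9 / 2.521 = 28.9 μg/mL (concentration scales inversely with clearance).

28.9 μg/mL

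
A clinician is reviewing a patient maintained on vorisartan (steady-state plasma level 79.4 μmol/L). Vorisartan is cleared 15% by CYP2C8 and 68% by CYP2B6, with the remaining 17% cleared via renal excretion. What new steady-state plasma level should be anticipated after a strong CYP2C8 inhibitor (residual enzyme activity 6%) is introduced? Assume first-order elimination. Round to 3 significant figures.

92.4 μmol/L

The CYP2C8 pathway (15% of clearance) falls to 0.06× activity: 0.15 × 0.06 = 0.009.
CYP2B6 (68%) and the residual 17% are unaffected.
Relative clearance = 0.009 + 0.68 + 0.17 = 0.859.
Steady-state plasma level ∝ 1/CL, so new value = 79.4 / 0.859 = 92.4 μmol/L.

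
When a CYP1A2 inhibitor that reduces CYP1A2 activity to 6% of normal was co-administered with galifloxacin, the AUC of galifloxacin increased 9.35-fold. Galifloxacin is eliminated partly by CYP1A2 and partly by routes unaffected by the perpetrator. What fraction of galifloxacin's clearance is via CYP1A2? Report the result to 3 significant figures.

0.950

Let x = fm,CYP1A2. Because AUC ∝ 1/CL, relative clearance fell to 1/9.35 = 0.107.
Setting x·0.06 + (1 − x) = 0.107 and solving: x = (0.107 − 1)/(0.06 − 1) = 0.950.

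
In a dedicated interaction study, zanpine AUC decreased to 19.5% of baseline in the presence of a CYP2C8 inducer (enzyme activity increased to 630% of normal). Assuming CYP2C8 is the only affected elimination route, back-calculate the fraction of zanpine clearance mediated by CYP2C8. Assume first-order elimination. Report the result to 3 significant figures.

CL'/CL = 1 / 0.195 = 5.128
6.3·fm + (1 − fm) = 5.128
fm = (5.128 − 1) / (6.3 − 1) = 0.779

0.779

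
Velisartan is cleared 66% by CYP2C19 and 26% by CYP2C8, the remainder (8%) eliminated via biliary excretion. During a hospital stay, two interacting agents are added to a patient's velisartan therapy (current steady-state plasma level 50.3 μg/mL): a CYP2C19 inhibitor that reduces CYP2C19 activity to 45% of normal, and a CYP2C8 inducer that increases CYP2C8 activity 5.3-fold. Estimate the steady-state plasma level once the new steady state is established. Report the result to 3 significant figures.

28.7 μg/mL

The CYP2C19 pathway (66% of clearance) drops to 0.45× activity: 0.66 × 0.45 = 0.297.
The CYP2C8 pathway (26% of clearance) rises to 5.3× activity: 0.26 × 5.3 = 1.378.
The remaining 8% of clearance is unaffected.
CL_new/CL_old = 0.297 + 1.378 + 0.08 = 1.755.
Dividing the baseline by the relative clearance: 50.3 / 1.755 = 28.7 μg/mL.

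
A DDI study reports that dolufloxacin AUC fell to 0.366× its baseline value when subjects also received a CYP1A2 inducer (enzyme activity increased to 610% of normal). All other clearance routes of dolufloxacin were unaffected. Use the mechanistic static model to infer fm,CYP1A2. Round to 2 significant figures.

Let x = fm,CYP1A2. Because AUC ∝ 1/CL, relative clearance rose to 1/0.366 = 2.732.
Setting x·6.1 + (1 − x) = 2.732 and solving: x = (2.732 − 1)/(6.1 − 1) = 0.34.

0.34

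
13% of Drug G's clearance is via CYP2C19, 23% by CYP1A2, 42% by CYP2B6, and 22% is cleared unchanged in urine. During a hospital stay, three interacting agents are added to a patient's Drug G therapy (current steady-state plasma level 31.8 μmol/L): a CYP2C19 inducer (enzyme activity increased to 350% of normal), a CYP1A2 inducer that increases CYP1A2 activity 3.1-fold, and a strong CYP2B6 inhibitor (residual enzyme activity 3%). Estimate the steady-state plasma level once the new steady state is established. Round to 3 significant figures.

22.7 μmol/L

The CYP2C19 pathway (13% of clearance) is boosted to 3.5× activity: 0.13 × 3.5 = 0.455.
The CYP1A2 pathway (23% of clearance) is boosted to 3.1× activity: 0.23 × 3.1 = 0.713.
The CYP2B6 pathway (42% of clearance) drops to 0.03× activity: 0.42 × 0.03 = 0.0126.
The remaining 22% of clearance is unaffected.
Relative clearance = 0.455 + 0.713 + 0.0126 + 0.22 = 1.4006.
New steady-state plasma level = 31.8 / 1.4006 = 22.7 μmol/L (concentration scales inversely with clearance).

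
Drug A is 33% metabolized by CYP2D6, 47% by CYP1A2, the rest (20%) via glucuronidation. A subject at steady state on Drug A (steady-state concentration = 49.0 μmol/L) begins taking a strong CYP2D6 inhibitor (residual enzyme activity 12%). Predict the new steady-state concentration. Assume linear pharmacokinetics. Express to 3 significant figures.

CYP2D6: 0.33 × 0.12 = 0.0396
CYP1A2: 0.47 (unchanged)
Other: 0.2 (unchanged)
New clearance relative to baseline: 0.0396 + 0.47 + 0.2 = 0.7096.
New steady-state concentration = baseline ÷ relative clearance = 49.0 / 0.7096 = 69.1 μmol/L.

69.1 μmol/L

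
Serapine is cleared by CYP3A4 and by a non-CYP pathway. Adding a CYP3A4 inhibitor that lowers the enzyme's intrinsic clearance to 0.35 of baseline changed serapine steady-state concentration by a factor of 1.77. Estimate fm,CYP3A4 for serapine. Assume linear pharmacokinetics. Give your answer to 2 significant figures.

0.67

CL'/CL = 1 / 1.77 = 0.565
0.35·fm + (1 − fm) = 0.565
fm = (0.565 − 1) / (0.35 − 1) = 0.67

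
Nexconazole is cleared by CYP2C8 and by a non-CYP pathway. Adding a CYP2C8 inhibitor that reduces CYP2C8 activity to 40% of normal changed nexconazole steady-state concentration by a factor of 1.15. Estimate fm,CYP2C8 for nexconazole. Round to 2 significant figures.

0.22

Write x for the fraction cleared via CYP2C8. The observed steady-state concentration change means clearance fell to 1/1.15 = 0.8696 of baseline.
Setting x·0.4 + (1 − x) = 0.8696 and solving: x = (0.8696 − 1)/(0.4 − 1) = 0.22.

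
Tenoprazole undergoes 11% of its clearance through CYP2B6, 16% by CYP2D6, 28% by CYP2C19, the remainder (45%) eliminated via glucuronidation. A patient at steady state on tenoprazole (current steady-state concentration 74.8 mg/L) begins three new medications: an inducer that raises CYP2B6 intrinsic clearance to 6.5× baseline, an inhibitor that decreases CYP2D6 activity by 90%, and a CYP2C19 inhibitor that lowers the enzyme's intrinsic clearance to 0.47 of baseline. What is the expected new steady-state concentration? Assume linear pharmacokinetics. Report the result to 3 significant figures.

57.0 mg/L

CYP2B6: 0.11 × 6.5 = 0.715
CYP2D6: 0.16 × 0.1 = 0.016
CYP2C19: 0.28 × 0.47 = 0.1316
Other: 0.45 (unchanged)
Relative clearance = 0.715 + 0.016 + 0.1316 + 0.45 = 1.3126.
Steady-state concentration ∝ 1/CL: new value = 74.8 / 1.3126 = 57.0 mg/L.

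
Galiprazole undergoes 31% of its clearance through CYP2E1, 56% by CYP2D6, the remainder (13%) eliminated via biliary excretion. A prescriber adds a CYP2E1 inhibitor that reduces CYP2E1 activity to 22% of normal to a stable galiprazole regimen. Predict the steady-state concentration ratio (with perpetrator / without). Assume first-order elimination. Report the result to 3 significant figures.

CYP2E1: 0.31 × 0.22 = 0.0682
CYP2D6: 0.56 (unchanged)
Other: 0.13 (unchanged)
CL_new/CL_old = 0.0682 + 0.56 + 0.13 = 0.7582.
Since steady-state concentration ∝ 1/CL, the ratio is 1 / 0.7582 = 1.32.

1.32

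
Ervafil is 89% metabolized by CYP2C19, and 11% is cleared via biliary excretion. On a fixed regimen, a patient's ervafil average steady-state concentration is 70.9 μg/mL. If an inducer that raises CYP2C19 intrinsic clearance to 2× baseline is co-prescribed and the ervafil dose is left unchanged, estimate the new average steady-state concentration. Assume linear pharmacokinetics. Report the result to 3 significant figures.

37.5 μg/mL

The CYP2C19 pathway (89% of clearance) rises to 2× activity: 0.89 × 2 = 1.78.
The remaining 11% of clearance is unaffected.
Relative clearance = 1.78 + 0.11 = 1.89.
New average steady-state concentration = baseline ÷ relative clearance = 70.9 / 1.89 = 37.5 μg/mL.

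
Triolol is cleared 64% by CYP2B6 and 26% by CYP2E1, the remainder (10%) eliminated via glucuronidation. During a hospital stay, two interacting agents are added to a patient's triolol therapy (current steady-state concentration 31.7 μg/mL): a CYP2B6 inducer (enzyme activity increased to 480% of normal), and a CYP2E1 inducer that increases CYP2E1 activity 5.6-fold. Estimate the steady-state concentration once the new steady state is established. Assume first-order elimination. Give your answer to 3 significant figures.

The CYP2B6 pathway (64% of clearance) is boosted to 4.8× activity: 0.64 × 4.8 = 3.072.
The CYP2E1 pathway (26% of clearance) increases to 5.6× activity: 0.26 × 5.6 = 1.456.
The remaining 10% of clearance is unaffected.
CL_new/CL_old = 3.072 + 1.456 + 0.1 = 4.628.
Dividing the baseline by the relative clearance: 31.7 / 4.628 = 6.85 μg/mL.

6.85 μg/mL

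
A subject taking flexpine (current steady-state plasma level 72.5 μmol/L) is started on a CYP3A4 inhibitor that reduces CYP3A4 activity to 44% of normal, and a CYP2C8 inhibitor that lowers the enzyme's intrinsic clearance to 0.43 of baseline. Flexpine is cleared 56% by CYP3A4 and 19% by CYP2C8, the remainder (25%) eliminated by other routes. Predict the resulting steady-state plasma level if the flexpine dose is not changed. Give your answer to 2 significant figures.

The CYP3A4 pathway (56% of clearance) falls to 0.44× activity: 0.56 × 0.44 = 0.2464.
The CYP2C8 pathway (19% of clearance) drops to 0.43× activity: 0.19 × 0.43 = 0.0817.
The remaining 25% of clearance is unaffected.
New clearance relative to baseline: 0.2464 + 0.0817 + 0.25 = 0.5781.
New steady-state plasma level = 72.5 / 0.5781 = 1.3 × 10² μmol/L (concentration scales inversely with clearance).

1.3 × 10² μmol/L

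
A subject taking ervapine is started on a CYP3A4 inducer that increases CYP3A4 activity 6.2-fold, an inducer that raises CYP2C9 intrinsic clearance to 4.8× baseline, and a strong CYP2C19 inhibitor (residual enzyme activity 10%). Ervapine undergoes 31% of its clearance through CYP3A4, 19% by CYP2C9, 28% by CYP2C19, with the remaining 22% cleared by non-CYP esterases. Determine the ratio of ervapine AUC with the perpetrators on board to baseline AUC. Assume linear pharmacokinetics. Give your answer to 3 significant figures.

0.324

The CYP3A4 pathway (31% of clearance) is boosted to 6.2× activity: 0.31 × 6.2 = 1.922.
The CYP2C9 pathway (19% of clearance) is boosted to 4.8× activity: 0.19 × 4.8 = 0.912.
The CYP2C19 pathway (28% of clearance) is reduced to 0.1× activity: 0.28 × 0.1 = 0.028.
Non-CYP routes (22%) are unchanged.
CL_new/CL_old = 1.922 + 0.912 + 0.028 + 0.22 = 3.082.
AUC ∝ 1/CL: fold-change = 1 / 3.082 = 0.324.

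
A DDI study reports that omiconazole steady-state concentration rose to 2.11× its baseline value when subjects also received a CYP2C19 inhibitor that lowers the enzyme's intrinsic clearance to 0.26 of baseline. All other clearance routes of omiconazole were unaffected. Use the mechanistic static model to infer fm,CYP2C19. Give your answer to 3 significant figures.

0.711

Write x for the fraction cleared via CYP2C19. The observed steady-state concentration change means clearance fell to 1/2.11 = 0.4739 of baseline.
Only the CYP2C19 route changed, so 0.4739 = x·0.26 + (1 − x), giving x = 0.711.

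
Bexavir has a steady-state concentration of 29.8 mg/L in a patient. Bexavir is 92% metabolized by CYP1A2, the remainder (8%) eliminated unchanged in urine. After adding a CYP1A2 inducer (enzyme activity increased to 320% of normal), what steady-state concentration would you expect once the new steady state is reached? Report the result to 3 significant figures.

The CYP1A2 pathway (92% of clearance) rises to 3.2× activity: 0.92 × 3.2 = 2.944.
Non-CYP routes (8%) are unchanged.
New clearance relative to baseline: 2.944 + 0.08 = 3.024.
With dosing unchanged, steady-state concentration scales as 1/CL: 29.8 / 3.024 = 9.85 mg/L.

9.85 mg/L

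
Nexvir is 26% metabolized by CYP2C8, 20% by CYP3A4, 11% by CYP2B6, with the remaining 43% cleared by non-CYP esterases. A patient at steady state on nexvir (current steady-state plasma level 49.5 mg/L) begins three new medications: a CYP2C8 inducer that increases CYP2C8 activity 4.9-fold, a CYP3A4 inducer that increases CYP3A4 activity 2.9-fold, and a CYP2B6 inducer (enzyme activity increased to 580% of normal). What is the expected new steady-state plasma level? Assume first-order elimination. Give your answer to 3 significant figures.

16.9 mg/L

The CYP2C8 pathway (26% of clearance) is boosted to 4.9× activity: 0.26 × 4.9 = 1.274.
The CYP3A4 pathway (20% of clearance) rises to 2.9× activity: 0.2 × 2.9 = 0.58.
The CYP2B6 pathway (11% of clearance) increases to 5.8× activity: 0.11 × 5.8 = 0.638.
Non-CYP routes (43%) are unchanged.
Relative clearance = 1.274 + 0.58 + 0.638 + 0.43 = 2.922.
New steady-state plasma level = 49.5 / 2.922 = 16.9 mg/L (concentration scales inversely with clearance).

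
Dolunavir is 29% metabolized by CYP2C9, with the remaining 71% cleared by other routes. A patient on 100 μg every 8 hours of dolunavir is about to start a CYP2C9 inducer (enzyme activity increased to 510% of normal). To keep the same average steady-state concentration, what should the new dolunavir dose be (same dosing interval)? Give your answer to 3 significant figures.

CYP2C9: 0.29 × 5.1 = 1.479
Other: 0.71 (unchanged)
CL_new/CL_old = 1.479 + 0.71 = 2.189.
To maintain the same steady-state level, dose must scale with clearance: new dose = 100 × 2.189 = 219 μg.

219 μg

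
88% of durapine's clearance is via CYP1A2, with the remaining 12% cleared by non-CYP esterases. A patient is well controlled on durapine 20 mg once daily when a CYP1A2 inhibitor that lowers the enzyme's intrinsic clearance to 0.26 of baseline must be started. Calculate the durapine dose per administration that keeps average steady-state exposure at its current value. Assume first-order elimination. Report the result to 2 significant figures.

The CYP1A2 pathway (88% of clearance) drops to 0.26× activity: 0.88 × 0.26 = 0.2288.
Non-CYP routes (12%) are unchanged.
New clearance relative to baseline: 0.2288 + 0.12 = 0.3488.
To maintain the same steady-state level, dose must scale with clearance: new dose = 20 × 0.3488 = 7.0 mg.

7.0 mg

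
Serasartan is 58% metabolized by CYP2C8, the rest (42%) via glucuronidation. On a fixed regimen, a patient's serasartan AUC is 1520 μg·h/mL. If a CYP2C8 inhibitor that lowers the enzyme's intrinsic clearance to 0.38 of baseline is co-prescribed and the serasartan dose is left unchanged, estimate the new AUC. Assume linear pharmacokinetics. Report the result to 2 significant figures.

2.4 × 10³ μg·h/mL

The CYP2C8 pathway (58% of clearance) falls to 0.38× activity: 0.58 × 0.38 = 0.2204.
Non-CYP routes (42%) are unchanged.
CL_new/CL_old = 0.2204 + 0.42 = 0.6404.
With dosing unchanged, AUC scales as 1/CL: 1520 / 0.6404 = 2.4 × 10³ μg·h/mL.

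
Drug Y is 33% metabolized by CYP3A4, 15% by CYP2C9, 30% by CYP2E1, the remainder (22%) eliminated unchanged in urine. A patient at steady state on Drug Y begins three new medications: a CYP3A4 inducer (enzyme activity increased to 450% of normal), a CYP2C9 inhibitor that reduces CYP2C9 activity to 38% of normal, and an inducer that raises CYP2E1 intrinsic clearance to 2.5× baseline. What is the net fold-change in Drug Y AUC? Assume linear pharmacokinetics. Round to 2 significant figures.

The CYP3A4 pathway (33% of clearance) rises to 4.5× activity: 0.33 × 4.5 = 1.485.
The CYP2C9 pathway (15% of clearance) is reduced to 0.38× activity: 0.15 × 0.38 = 0.057.
The CYP2E1 pathway (30% of clearance) increases to 2.5× activity: 0.3 × 2.5 = 0.75.
Non-CYP routes (22%) are unchanged.
New clearance relative to baseline: 1.485 + 0.057 + 0.75 + 0.22 = 2.512.
AUC ∝ 1/CL: fold-change = 1 / 2.512 = 0.40.

0.40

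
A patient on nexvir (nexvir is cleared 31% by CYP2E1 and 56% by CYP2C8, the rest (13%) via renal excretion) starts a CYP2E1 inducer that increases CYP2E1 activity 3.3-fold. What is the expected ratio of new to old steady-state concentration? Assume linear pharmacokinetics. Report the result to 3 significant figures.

0.584

The CYP2E1 pathway (31% of clearance) is boosted to 3.3× activity: 0.31 × 3.3 = 1.023.
CYP2C8 (56%) and the residual 13% are unaffected.
Relative clearance = 1.023 + 0.56 + 0.13 = 1.713.
Steady-state concentration is inversely proportional to clearance, so the fold-change is 1 / 1.713 = 0.584.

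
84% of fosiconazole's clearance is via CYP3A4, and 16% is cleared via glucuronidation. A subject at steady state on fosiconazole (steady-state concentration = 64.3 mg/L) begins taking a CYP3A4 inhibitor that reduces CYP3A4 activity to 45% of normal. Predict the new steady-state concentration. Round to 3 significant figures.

120 mg/L

The CYP3A4 pathway (84% of clearance) falls to 0.45× activity: 0.84 × 0.45 = 0.378.
Non-CYP routes (16%) are unchanged.
Relative clearance = 0.378 + 0.16 = 0.538.
Steady-state concentration ∝ 1/CL, so new value = 64.3 / 0.538 = 120 mg/L.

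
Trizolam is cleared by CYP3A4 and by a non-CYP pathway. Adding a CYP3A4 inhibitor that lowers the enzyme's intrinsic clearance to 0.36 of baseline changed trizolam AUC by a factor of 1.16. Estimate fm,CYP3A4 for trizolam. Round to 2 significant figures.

Write x for the fraction cleared via CYP3A4. The observed AUC change means clearance fell to 1/1.16 = 0.8621 of baseline.
Only the CYP3A4 route changed, so 0.8621 = x·0.36 + (1 − x), giving x = 0.22.

0.22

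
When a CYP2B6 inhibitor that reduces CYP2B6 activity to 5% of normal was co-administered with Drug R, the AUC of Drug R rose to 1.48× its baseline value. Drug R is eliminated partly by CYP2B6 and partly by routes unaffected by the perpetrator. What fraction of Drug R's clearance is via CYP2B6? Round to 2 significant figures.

0.34

CL'/CL = 1 / 1.48 = 0.6757
0.05·fm + (1 − fm) = 0.6757
fm = (0.6757 − 1) / (0.05 − 1) = 0.34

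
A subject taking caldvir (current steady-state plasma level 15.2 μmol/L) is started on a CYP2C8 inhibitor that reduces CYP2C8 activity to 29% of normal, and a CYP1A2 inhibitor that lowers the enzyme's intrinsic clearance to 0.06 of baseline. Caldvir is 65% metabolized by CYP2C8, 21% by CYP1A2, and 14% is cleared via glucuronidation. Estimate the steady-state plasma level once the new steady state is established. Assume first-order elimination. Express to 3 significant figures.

The CYP2C8 pathway (65% of clearance) is reduced to 0.29× activity: 0.65 × 0.29 = 0.1885.
The CYP1A2 pathway (21% of clearance) falls to 0.06× activity: 0.21 × 0.06 = 0.0126.
The remaining 14% of clearance is unaffected.
Relative clearance = 0.1885 + 0.0126 + 0.14 = 0.3411.
Steady-state plasma level ∝ 1/CL: new value = 15.2 / 0.3411 = 44.6 μmol/L.

44.6 μmol/L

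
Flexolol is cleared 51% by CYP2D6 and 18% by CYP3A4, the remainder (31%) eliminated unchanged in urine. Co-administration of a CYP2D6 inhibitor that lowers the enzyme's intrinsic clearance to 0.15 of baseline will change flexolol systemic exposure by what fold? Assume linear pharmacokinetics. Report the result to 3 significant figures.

1.77

The CYP2D6 pathway (51% of clearance) falls to 0.15× activity: 0.51 × 0.15 = 0.0765.
CYP3A4 (18%) and the residual 31% are unaffected.
New clearance relative to baseline: 0.0765 + 0.18 + 0.31 = 0.5665.
Since systemic exposure ∝ 1/CL, the ratio is 1 / 0.5665 = 1.77.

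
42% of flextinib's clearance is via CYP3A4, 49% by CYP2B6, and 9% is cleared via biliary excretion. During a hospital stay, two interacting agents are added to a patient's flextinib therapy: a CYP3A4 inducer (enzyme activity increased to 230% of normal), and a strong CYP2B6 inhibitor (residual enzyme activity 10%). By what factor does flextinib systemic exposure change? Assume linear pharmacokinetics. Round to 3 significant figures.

The CYP3A4 pathway (42% of clearance) is boosted to 2.3× activity: 0.42 × 2.3 = 0.966.
The CYP2B6 pathway (49% of clearance) drops to 0.1× activity: 0.49 × 0.1 = 0.049.
Non-CYP routes (9%) are unchanged.
Relative clearance = 0.966 + 0.049 + 0.09 = 1.105.
Because systemic exposure varies inversely with clearance, the combined effect is 1 / 1.105 = 0.905.

0.905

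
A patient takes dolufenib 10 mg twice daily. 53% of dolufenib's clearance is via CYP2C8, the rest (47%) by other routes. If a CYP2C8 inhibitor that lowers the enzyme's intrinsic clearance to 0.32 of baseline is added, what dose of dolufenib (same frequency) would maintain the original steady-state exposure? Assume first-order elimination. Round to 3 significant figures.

The CYP2C8 pathway (53% of clearance) drops to 0.32× activity: 0.53 × 0.32 = 0.1696.
Non-CYP routes (47%) are unchanged.
New clearance relative to baseline: 0.1696 + 0.47 = 0.6396.
Css,avg = (dose rate)/CL, so holding Css fixed requires dose ∝ CL: 10 × 0.6396 = 6.40 mg.

6.40 mg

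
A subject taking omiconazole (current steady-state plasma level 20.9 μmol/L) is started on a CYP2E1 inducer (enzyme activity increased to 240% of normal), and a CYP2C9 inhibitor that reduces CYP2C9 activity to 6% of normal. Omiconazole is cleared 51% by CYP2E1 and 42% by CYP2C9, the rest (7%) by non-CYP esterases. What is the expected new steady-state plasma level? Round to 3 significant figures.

CYP2E1: 0.51 × 2.4 = 1.224
CYP2C9: 0.42 × 0.06 = 0.0252
Other: 0.07 (unchanged)
Relative clearance = 1.224 + 0.0252 + 0.07 = 1.3192.
Steady-state plasma level ∝ 1/CL: new value = 20.9 / 1.3192 = 15.8 μmol/L.

15.8 μmol/L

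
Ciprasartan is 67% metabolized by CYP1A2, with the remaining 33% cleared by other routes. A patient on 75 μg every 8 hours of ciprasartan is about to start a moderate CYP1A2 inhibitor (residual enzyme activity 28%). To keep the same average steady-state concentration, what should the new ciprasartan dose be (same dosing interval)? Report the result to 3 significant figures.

38.8 μg

The CYP1A2 pathway (67% of clearance) falls to 0.28× activity: 0.67 × 0.28 = 0.1876.
Non-CYP routes (33%) are unchanged.
New clearance relative to baseline: 0.1876 + 0.33 = 0.5176.
Css,avg = (dose rate)/CL, so holding Css fixed requires dose ∝ CL: 75 × 0.5176 = 38.8 μg.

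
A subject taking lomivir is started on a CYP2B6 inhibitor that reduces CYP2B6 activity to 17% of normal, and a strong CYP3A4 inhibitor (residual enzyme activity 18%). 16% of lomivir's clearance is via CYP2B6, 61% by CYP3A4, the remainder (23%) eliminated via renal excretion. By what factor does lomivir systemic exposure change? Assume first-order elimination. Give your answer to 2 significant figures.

2.7

The CYP2B6 pathway (16% of clearance) is reduced to 0.17× activity: 0.16 × 0.17 = 0.0272.
The CYP3A4 pathway (61% of clearance) is reduced to 0.18× activity: 0.61 × 0.18 = 0.1098.
The remaining 23% of clearance is unaffected.
Relative clearance = 0.0272 + 0.1098 + 0.23 = 0.367.
Net systemic exposure ratio = 1 / 0.367 = 2.7.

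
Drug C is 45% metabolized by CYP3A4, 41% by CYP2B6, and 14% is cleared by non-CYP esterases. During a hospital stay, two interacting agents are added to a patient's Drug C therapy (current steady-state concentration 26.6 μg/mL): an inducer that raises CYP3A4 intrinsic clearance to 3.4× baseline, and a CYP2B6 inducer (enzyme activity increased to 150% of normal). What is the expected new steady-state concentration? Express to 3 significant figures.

11.6 μg/mL

CYP3A4: 0.45 × 3.4 = 1.53
CYP2B6: 0.41 × 1.5 = 0.615
Other: 0.14 (unchanged)
Relative clearance = 1.53 + 0.615 + 0.14 = 2.285.
New steady-state concentration = 26.6 / 2.285 = 11.6 μg/mL (concentration scales inversely with clearance).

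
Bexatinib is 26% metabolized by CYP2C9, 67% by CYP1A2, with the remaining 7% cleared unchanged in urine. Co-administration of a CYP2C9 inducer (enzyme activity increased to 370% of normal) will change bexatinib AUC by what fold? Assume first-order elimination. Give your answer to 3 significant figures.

The CYP2C9 pathway (26% of clearance) rises to 3.7× activity: 0.26 × 3.7 = 0.962.
CYP1A2 (67%) and the residual 7% are unaffected.
Relative clearance = 0.962 + 0.67 + 0.07 = 1.702.
AUC is inversely proportional to clearance, so the fold-change is 1 / 1.702 = 0.588.

0.588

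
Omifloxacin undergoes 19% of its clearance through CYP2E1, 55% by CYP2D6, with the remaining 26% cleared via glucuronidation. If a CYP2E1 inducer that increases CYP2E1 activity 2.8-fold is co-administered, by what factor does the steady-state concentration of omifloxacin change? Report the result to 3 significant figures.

CYP2E1: 0.19 × 2.8 = 0.532
CYP2D6: 0.55 (unchanged)
Other: 0.26 (unchanged)
CL_new/CL_old = 0.532 + 0.55 + 0.26 = 1.342.
Steady-state concentration ratio = CL_old/CL_new = 1 / 1.342 = 0.745.

0.745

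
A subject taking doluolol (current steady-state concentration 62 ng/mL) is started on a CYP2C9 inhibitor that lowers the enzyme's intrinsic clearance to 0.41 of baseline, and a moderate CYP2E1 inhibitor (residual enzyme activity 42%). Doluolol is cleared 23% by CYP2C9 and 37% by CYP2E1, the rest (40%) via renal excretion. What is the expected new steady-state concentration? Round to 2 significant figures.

95 ng/mL

CYP2C9: 0.23 × 0.41 = 0.0943
CYP2E1: 0.37 × 0.42 = 0.1554
Other: 0.4 (unchanged)
Relative clearance = 0.0943 + 0.1554 + 0.4 = 0.6497.
Dividing the baseline by the relative clearance: 62 / 0.6497 = 95 ng/mL.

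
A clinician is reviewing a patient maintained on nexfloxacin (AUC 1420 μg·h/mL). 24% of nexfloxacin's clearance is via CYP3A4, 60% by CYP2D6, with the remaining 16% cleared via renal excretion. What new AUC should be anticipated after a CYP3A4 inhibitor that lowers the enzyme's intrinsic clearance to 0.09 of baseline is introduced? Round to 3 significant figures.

1.82 × 10³ μg·h/mL

CYP3A4: 0.24 × 0.09 = 0.0216
CYP2D6: 0.6 (unchanged)
Other: 0.16 (unchanged)
New clearance relative to baseline: 0.0216 + 0.6 + 0.16 = 0.7816.
With dosing unchanged, AUC scales as 1/CL: 1420 / 0.7816 = 1.82 × 10³ μg·h/mL.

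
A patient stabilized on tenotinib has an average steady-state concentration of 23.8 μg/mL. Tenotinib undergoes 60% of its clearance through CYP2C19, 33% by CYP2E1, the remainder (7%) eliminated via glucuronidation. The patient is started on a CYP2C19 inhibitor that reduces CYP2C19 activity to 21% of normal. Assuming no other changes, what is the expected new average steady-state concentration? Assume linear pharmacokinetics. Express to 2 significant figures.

The CYP2C19 pathway (60% of clearance) drops to 0.21× activity: 0.6 × 0.21 = 0.126.
CYP2E1 (33%) and the residual 7% are unaffected.
Relative clearance = 0.126 + 0.33 + 0.07 = 0.526.
Average steady-state concentration ∝ 1/CL, so new value = 23.8 / 0.526 = 45 μg/mL.

45 μg/mL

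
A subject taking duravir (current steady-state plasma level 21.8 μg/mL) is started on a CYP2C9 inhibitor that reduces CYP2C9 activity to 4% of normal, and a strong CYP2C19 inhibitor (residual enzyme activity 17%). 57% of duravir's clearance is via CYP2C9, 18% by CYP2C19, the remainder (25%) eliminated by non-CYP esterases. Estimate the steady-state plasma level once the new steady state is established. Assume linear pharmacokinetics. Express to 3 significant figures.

71.9 μg/mL

The CYP2C9 pathway (57% of clearance) falls to 0.04× activity: 0.57 × 0.04 = 0.0228.
The CYP2C19 pathway (18% of clearance) drops to 0.17× activity: 0.18 × 0.17 = 0.0306.
Non-CYP routes (25%) are unchanged.
Relative clearance = 0.0228 + 0.0306 + 0.25 = 0.3034.
Dividing the baseline by the relative clearance: 21.8 / 0.3034 = 71.9 μg/mL.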